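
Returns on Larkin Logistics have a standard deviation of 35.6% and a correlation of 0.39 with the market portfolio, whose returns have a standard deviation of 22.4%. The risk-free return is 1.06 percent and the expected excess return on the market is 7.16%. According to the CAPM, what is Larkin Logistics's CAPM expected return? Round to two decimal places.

5.50%

β = ρ × σ_i / σ_m = 0.39 × 35.6% / 22.4% = 0.6198
E(R) = 1.06% + 0.6198 × 7.16% = 5.50%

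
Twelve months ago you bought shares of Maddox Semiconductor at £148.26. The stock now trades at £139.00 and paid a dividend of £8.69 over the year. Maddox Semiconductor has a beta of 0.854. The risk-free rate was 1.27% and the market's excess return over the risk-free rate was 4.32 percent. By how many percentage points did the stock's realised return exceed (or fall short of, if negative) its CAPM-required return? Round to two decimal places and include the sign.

Realised HPR = (P1 + D1 − P0) / P0 = (139.00 + 8.69 − 148.26) / 148.26 = -0.57 / 148.26 = -0.3845%
CAPM required = R_f + β·MRP = 1.27% + 0.854 × 4.32% = 4.95928%
α = realised − required = -0.3845% − 4.95928% = -5.34%

-5.34%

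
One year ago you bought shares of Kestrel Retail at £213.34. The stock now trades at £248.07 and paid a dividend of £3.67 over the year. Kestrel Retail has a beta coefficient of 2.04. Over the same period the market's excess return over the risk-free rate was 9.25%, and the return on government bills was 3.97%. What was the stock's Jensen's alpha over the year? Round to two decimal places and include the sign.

-4.84%

Realised HPR = (P1 + D1 − P0) / P0 = (248.07 + 3.67 − 213.34) / 213.34 = 38.40 / 213.34 = 17.9994%
CAPM required = R_f + β·MRP = 3.97% + 2.04 × 9.25% = 22.8400%
α = realised − required = 17.9994% − 22.8400% = -4.84%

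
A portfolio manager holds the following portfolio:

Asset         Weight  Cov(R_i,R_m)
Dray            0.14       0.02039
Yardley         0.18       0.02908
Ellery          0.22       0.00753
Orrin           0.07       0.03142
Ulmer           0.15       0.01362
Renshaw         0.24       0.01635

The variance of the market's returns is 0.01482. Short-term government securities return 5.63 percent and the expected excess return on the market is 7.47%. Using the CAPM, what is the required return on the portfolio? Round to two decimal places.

β_Dray = 0.02039 / 0.01482 = 1.3758
β_Yardley = 0.02908 / 0.01482 = 1.9622
β_Ellery = 0.00753 / 0.01482 = 0.5081
β_Orrin = 0.03142 / 0.01482 = 2.1201
β_Ulmer = 0.01362 / 0.01482 = 0.9190
β_Renshaw = 0.01635 / 0.01482 = 1.1032
β_P = Σ w_i β_i = 0.14×1.3758 + 0.18×1.9622 + 0.22×0.5081 + 0.07×2.1201 + 0.15×0.9190 + 0.24×1.1032 = 1.2086
E(R_P) = R_f + β_P × MRP = 5.63% + 1.2086 × 7.47% = 14.66%

14.66%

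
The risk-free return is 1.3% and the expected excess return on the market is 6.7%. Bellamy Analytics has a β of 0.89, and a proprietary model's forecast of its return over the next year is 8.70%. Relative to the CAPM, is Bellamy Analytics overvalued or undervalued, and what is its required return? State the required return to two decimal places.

Undervalued; required return 7.26%

Required return = R_f + β·MRP = 1.3% + 0.89 × 6.7% = 7.26%
Forecast 8.70% > required 7.26% → the stock plots above the SML → undervalued.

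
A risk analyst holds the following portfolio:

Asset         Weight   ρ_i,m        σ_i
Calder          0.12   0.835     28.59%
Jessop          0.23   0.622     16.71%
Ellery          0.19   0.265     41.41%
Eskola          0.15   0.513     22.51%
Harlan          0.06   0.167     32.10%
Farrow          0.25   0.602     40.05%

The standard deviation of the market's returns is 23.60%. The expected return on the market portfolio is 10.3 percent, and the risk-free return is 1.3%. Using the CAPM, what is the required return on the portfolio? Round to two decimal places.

7.18%

β_Calder = 0.835 × 28.59% / 23.60% = 1.0116
β_Jessop = 0.622 × 16.71% / 23.60% = 0.4404
β_Ellery = 0.265 × 41.41% / 23.60% = 0.4650
β_Eskola = 0.513 × 22.51% / 23.60% = 0.4893
β_Harlan = 0.167 × 32.10% / 23.60% = 0.2271
β_Farrow = 0.602 × 40.05% / 23.60% = 1.0216
β_P = Σ w_i β_i = 0.12×1.0116 + 0.23×0.4404 + 0.19×0.4650 + 0.15×0.4893 + 0.06×0.2271 + 0.25×1.0216 = 0.6535
MRP = 10.3% − 1.3% = 9.00%
E(R_P) = R_f + β_P × MRP = 1.3% + 0.6535 × 9.0% = 7.18%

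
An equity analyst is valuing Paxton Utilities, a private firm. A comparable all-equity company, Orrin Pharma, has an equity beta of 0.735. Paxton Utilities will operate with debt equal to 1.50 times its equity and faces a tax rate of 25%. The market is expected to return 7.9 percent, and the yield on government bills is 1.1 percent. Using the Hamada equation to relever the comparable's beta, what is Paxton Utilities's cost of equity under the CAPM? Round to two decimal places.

11.72%

β_L = β_U × [1 + (1 − t)(D/E)] = 0.735 × [1 + (1 − 0.25) × 1.50]
    = 0.735 × [1 + 0.75 × 1.50] = 0.735 × 2.1250 = 1.5619
MRP = 7.9% − 1.1% = 6.80%
E(R) = R_f + β_L × MRP = 1.1% + 1.5619 × 6.8% = 11.72%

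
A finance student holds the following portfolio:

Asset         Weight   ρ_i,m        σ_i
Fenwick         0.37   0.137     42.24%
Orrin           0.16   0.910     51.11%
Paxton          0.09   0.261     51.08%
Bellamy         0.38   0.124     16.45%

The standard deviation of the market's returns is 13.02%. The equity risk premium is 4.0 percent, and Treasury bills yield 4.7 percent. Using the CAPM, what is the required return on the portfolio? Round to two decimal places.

β_Fenwick = 0.137 × 42.24% / 13.02% = 0.4445
β_Orrin = 0.910 × 51.11% / 13.02% = 3.5722
β_Paxton = 0.261 × 51.08% / 13.02% = 1.0240
β_Bellamy = 0.124 × 16.45% / 13.02% = 0.1567
β_P = Σ w_i β_i = 0.37×0.4445 + 0.16×3.5722 + 0.09×1.0240 + 0.38×0.1567 = 0.8877
E(R_P) = R_f + β_P × MRP = 4.7% + 0.8877 × 4.0% = 8.25%

8.25%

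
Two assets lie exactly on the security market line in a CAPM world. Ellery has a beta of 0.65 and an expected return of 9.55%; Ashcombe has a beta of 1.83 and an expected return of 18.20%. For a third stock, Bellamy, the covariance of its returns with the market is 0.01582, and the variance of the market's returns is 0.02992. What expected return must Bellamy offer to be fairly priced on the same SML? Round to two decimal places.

8.66%

MRP = (18.20% − 9.55%) / (1.83 − 0.65) = 7.3305%
R_f = 9.55% − 0.65 × 7.3305% = 4.7852%
β_Bellamy = Cov / Var(R_m) = 0.01582 / 0.02992 = 0.5287
E(R_Bellamy) = R_f + β × MRP = 4.7852% + 0.5287 × 7.3305% = 8.66%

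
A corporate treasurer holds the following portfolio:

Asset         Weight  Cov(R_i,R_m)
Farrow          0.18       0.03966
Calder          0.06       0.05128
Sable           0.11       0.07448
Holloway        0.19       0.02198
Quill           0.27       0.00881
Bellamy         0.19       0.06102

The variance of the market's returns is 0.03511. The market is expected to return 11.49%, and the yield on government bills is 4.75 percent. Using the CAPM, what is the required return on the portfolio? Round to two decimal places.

11.77%

β_Farrow = 0.03966 / 0.03511 = 1.1296
β_Calder = 0.05128 / 0.03511 = 1.4606
β_Sable = 0.07448 / 0.03511 = 2.1213
β_Holloway = 0.02198 / 0.03511 = 0.6260
β_Quill = 0.00881 / 0.03511 = 0.2509
β_Bellamy = 0.06102 / 0.03511 = 1.7380
β_P = Σ w_i β_i = 0.18×1.1296 + 0.06×1.4606 + 0.11×2.1213 + 0.19×0.6260 + 0.27×0.2509 + 0.19×1.7380 = 1.0412
MRP = 11.49% − 4.75% = 6.74%
E(R_P) = R_f + β_P × MRP = 4.75% + 1.0412 × 6.74% = 11.77%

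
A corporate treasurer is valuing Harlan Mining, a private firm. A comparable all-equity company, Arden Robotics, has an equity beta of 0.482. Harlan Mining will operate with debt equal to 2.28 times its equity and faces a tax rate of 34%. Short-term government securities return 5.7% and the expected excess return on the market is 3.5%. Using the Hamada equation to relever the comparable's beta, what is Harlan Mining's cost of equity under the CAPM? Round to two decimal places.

9.93%

β_L = β_U × [1 + (1 − t)(D/E)] = 0.482 × [1 + (1 − 0.34) × 2.28]
    = 0.482 × [1 + 0.66 × 2.28] = 0.482 × 2.5048 = 1.2073
E(R) = R_f + β_L × MRP = 5.7% + 1.2073 × 3.5% = 9.93%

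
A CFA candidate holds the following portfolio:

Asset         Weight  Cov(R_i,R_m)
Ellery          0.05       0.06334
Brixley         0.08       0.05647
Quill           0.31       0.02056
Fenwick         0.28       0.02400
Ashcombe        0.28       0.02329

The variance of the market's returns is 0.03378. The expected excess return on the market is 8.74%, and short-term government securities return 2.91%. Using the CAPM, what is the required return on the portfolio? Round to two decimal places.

9.97%

β_Ellery = 0.06334 / 0.03378 = 1.8751
β_Brixley = 0.05647 / 0.03378 = 1.6717
β_Quill = 0.02056 / 0.03378 = 0.6086
β_Fenwick = 0.02400 / 0.03378 = 0.7105
β_Ashcombe = 0.02329 / 0.03378 = 0.6895
β_P = Σ w_i β_i = 0.05×1.8751 + 0.08×1.6717 + 0.31×0.6086 + 0.28×0.7105 + 0.28×0.6895 = 0.8082
E(R_P) = R_f + β_P × MRP = 2.91% + 0.8082 × 8.74% = 9.97%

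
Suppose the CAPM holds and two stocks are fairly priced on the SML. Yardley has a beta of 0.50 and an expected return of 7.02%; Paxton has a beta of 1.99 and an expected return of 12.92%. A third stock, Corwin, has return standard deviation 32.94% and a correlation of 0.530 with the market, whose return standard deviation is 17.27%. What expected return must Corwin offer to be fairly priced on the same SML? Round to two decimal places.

9.04%

MRP = (12.92% − 7.02%) / (1.99 − 0.50) = 3.9597%
R_f = 7.02% − 0.50 × 3.9597% = 5.0402%
β_Corwin = ρ·σ_i/σ_m = 0.530 × 32.94 / 17.27 = 1.0109
E(R_Corwin) = R_f + β × MRP = 5.0402% + 1.0109 × 3.9597% = 9.04%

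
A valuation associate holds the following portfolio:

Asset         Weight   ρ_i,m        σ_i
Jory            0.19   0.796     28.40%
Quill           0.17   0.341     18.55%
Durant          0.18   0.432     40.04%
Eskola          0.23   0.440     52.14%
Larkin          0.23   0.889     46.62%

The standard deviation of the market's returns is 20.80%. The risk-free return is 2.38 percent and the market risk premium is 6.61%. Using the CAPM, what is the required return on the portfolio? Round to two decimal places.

9.78%

β_Jory = 0.796 × 28.40% / 20.80% = 1.0868
β_Quill = 0.341 × 18.55% / 20.80% = 0.3041
β_Durant = 0.432 × 40.04% / 20.80% = 0.8316
β_Eskola = 0.440 × 52.14% / 20.80% = 1.1030
β_Larkin = 0.889 × 46.62% / 20.80% = 1.9926
β_P = Σ w_i β_i = 0.19×1.0868 + 0.17×0.3041 + 0.18×0.8316 + 0.23×1.1030 + 0.23×1.9926 = 1.1199
E(R_P) = R_f + β_P × MRP = 2.38% + 1.1199 × 6.61% = 9.78%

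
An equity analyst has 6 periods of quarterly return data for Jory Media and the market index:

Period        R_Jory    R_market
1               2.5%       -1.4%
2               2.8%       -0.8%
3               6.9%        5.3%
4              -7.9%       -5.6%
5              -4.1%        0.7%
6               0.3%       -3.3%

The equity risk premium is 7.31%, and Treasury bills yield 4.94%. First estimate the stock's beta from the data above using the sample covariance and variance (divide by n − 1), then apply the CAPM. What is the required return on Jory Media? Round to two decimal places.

Mean R_i = (2.5 + 2.8 + 6.9 − 7.9 − 4.1 + 0.3) / 6 = 0.0833%
Mean R_m = (-1.4 − 0.8 + 5.3 − 5.6 + 0.7 − 3.3) / 6 = -0.8500%
Σ(R_i − R̄_i)(R_m − R̄_m) = 71.6350  ⇒  Cov = 71.6350 / 5 = 14.3270
Σ(R_m − R̄_m)² = 69.0950  ⇒  Var(R_m) = 69.0950 / 5 = 13.8190
β = Cov / Var(R_m) = 14.3270 / 13.8190 = 1.0368
E(R) = R_f + β × MRP = 4.94% + 1.0368 × 7.31% = 12.52%

12.52%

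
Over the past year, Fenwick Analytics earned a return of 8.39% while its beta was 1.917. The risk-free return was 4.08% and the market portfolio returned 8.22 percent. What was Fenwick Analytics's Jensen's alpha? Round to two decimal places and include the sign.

Market excess return = 8.22% − 4.08% = 4.14%
CAPM benchmark = R_f + β(R_m − R_f) = 4.08% + 1.917 × 4.14% = 12.01638%
α = actual − benchmark = 8.39% − 12.01638% = -3.63%

-3.63%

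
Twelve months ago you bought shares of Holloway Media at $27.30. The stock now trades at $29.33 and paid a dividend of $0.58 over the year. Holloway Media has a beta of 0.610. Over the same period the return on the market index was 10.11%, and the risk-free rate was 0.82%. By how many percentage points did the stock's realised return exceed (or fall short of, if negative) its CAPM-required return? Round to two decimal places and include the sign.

+3.07%

Realised HPR = (P1 + D1 − P0) / P0 = (29.33 + 0.58 − 27.30) / 27.30 = 2.61 / 27.30 = 9.5604%
MRP = 10.11% − 0.82% = 9.29%
CAPM required = R_f + β·MRP = 0.82% + 0.610 × 9.29% = 6.48690%
α = realised − required = 9.5604% − 6.48690% = +3.07%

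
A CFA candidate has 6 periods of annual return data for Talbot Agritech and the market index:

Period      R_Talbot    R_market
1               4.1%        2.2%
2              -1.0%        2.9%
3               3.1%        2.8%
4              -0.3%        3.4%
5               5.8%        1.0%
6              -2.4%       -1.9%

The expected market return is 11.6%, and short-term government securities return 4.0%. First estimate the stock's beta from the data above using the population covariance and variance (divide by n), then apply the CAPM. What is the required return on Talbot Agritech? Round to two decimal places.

7.17%

Mean R_i = (4.1 − 1.0 + 3.1 − 0.3 + 5.8 − 2.4) / 6 = 1.5500%
Mean R_m = (2.2 + 2.9 + 2.8 + 3.4 + 1.0 − 1.9) / 6 = 1.7333%
Σ(R_i − R̄_i)(R_m − R̄_m) = 8.0200  ⇒  Cov = 8.0200 / 6 = 1.3367
Σ(R_m − R̄_m)² = 19.2333  ⇒  Var(R_m) = 19.2333 / 6 = 3.2056
β = Cov / Var(R_m) = 1.3367 / 3.2056 = 0.4170
MRP = 11.6% − 4.0% = 7.60%
E(R) = R_f + β × MRP = 4.0% + 0.4170 × 7.6% = 7.17%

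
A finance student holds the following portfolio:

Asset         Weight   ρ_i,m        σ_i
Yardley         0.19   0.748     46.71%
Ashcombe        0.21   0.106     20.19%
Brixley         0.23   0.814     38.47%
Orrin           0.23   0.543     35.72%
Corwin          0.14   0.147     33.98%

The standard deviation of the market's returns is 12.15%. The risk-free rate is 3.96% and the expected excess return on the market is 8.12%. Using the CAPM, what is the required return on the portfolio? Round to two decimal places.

β_Yardley = 0.748 × 46.71% / 12.15% = 2.8756
β_Ashcombe = 0.106 × 20.19% / 12.15% = 0.1761
β_Brixley = 0.814 × 38.47% / 12.15% = 2.5773
β_Orrin = 0.543 × 35.72% / 12.15% = 1.5964
β_Corwin = 0.147 × 33.98% / 12.15% = 0.4111
β_P = Σ w_i β_i = 0.19×2.8756 + 0.21×0.1761 + 0.23×2.5773 + 0.23×1.5964 + 0.14×0.4111 = 1.6009
E(R_P) = R_f + β_P × MRP = 3.96% + 1.6009 × 8.12% = 16.96%

16.96%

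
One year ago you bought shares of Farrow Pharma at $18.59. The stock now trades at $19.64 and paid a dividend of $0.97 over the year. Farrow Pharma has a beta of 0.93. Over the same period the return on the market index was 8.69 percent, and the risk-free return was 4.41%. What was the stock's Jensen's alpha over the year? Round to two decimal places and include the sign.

+2.48%

Realised HPR = (P1 + D1 − P0) / P0 = (19.64 + 0.97 − 18.59) / 18.59 = 2.02 / 18.59 = 10.8661%
MRP = 8.69% − 4.41% = 4.28%
CAPM required = R_f + β·MRP = 4.41% + 0.93 × 4.28% = 8.3904%
α = realised − required = 10.8661% − 8.3904% = +2.48%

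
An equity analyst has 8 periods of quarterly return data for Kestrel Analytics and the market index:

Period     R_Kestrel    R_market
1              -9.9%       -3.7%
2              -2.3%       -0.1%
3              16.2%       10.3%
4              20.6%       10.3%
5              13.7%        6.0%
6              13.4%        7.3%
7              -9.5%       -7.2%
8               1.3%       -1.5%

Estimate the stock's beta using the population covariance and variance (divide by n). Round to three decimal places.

1.750

Mean R_i = (-9.9 − 2.3 + 16.2 + 20.6 + 13.7 + 13.4 − 9.5 + 1.3) / 8 = 5.4375%
Mean R_m = (-3.7 − 0.1 + 10.3 + 10.3 + 6.0 + 7.3 − 7.2 − 1.5) / 8 = 2.6750%
Σ(R_i − R̄_i)(R_m − R̄_m) = 546.0075  ⇒  Cov = 546.0075 / 8 = 68.2509
Σ(R_m − R̄_m)² = 312.0150  ⇒  Var(R_m) = 312.0150 / 8 = 39.0019
β = Cov / Var(R_m) = 68.2509 / 39.0019 = 1.7499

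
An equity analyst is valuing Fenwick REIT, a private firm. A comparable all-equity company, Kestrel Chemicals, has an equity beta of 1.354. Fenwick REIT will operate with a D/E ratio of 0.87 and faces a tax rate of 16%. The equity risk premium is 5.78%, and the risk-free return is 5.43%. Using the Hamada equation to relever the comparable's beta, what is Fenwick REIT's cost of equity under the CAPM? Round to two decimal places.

18.98%

β_L = β_U × [1 + (1 − t)(D/E)] = 1.354 × [1 + (1 − 0.16) × 0.87]
    = 1.354 × [1 + 0.84 × 0.87] = 1.354 × 1.7308 = 2.3435
E(R) = R_f + β_L × MRP = 5.43% + 2.3435 × 5.78% = 18.98%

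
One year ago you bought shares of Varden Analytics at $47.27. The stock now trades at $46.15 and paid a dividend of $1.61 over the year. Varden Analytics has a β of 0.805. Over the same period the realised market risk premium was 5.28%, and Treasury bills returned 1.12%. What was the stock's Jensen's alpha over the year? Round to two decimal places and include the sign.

-4.33%

Realised HPR = (P1 + D1 − P0) / P0 = (46.15 + 1.61 − 47.27) / 47.27 = 0.49 / 47.27 = 1.0366%
CAPM required = R_f + β·MRP = 1.12% + 0.805 × 5.28% = 5.37040%
α = realised − required = 1.0366% − 5.37040% = -4.33%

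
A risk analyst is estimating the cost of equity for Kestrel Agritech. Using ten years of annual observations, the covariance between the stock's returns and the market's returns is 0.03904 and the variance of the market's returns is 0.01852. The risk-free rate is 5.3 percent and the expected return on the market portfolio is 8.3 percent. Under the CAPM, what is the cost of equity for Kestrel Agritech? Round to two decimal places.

11.62%

β = Cov(R_i, R_m) / Var(R_m) = 0.03904 / 0.01852 = 2.1080
MRP = 8.3% − 5.3% = 3.00%
E(R) = R_f + β × MRP = 5.3% + 2.1080 × 3.0% = 11.62%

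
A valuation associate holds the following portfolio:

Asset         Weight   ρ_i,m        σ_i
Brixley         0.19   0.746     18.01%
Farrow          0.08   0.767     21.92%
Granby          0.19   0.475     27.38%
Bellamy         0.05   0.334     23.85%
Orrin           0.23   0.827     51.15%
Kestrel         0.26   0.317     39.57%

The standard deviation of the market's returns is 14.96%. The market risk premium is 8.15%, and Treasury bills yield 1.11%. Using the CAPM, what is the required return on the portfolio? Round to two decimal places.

11.87%

β_Brixley = 0.746 × 18.01% / 14.96% = 0.8981
β_Farrow = 0.767 × 21.92% / 14.96% = 1.1238
β_Granby = 0.475 × 27.38% / 14.96% = 0.8694
β_Bellamy = 0.334 × 23.85% / 14.96% = 0.5325
β_Orrin = 0.827 × 51.15% / 14.96% = 2.8276
β_Kestrel = 0.317 × 39.57% / 14.96% = 0.8385
β_P = Σ w_i β_i = 0.19×0.8981 + 0.08×1.1238 + 0.19×0.8694 + 0.05×0.5325 + 0.23×2.8276 + 0.26×0.8385 = 1.3207
E(R_P) = R_f + β_P × MRP = 1.11% + 1.3207 × 8.15% = 11.87%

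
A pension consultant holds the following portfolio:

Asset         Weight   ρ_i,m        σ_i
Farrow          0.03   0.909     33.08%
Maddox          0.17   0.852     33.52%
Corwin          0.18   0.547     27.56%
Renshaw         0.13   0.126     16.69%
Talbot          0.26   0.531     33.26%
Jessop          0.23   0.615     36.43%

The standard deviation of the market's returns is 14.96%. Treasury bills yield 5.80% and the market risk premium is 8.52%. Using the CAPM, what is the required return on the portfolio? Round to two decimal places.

β_Farrow = 0.909 × 33.08% / 14.96% = 2.0100
β_Maddox = 0.852 × 33.52% / 14.96% = 1.9090
β_Corwin = 0.547 × 27.56% / 14.96% = 1.0077
β_Renshaw = 0.126 × 16.69% / 14.96% = 0.1406
β_Talbot = 0.531 × 33.26% / 14.96% = 1.1806
β_Jessop = 0.615 × 36.43% / 14.96% = 1.4976
β_P = Σ w_i β_i = 0.03×2.0100 + 0.17×1.9090 + 0.18×1.0077 + 0.13×0.1406 + 0.26×1.1806 + 0.23×1.4976 = 1.2359
E(R_P) = R_f + β_P × MRP = 5.80% + 1.2359 × 8.52% = 16.33%

16.33%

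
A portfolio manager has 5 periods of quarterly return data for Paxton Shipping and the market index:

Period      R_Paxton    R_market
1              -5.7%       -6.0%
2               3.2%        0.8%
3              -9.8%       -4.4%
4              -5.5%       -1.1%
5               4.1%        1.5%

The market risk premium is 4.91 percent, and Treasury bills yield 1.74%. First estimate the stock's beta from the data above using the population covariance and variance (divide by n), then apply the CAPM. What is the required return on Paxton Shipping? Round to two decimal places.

9.46%

Mean R_i = (-5.7 + 3.2 − 9.8 − 5.5 + 4.1) / 5 = -2.7400%
Mean R_m = (-6.0 + 0.8 − 4.4 − 1.1 + 1.5) / 5 = -1.8400%
Σ(R_i − R̄_i)(R_m − R̄_m) = 66.8720  ⇒  Cov = 66.8720 / 5 = 13.3744
Σ(R_m − R̄_m)² = 42.5320  ⇒  Var(R_m) = 42.5320 / 5 = 8.5064
β = Cov / Var(R_m) = 13.3744 / 8.5064 = 1.5723
E(R) = R_f + β × MRP = 1.74% + 1.5723 × 4.91% = 9.46%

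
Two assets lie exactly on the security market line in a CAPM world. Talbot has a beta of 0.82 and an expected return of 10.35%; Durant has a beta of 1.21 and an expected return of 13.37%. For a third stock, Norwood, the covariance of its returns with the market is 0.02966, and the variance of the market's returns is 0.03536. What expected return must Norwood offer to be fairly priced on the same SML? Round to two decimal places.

10.50%

MRP = (13.37% − 10.35%) / (1.21 − 0.82) = 7.7436%
R_f = 10.35% − 0.82 × 7.7436% = 4.0002%
β_Norwood = Cov / Var(R_m) = 0.02966 / 0.03536 = 0.8388
E(R_Norwood) = R_f + β × MRP = 4.0002% + 0.8388 × 7.7436% = 10.50%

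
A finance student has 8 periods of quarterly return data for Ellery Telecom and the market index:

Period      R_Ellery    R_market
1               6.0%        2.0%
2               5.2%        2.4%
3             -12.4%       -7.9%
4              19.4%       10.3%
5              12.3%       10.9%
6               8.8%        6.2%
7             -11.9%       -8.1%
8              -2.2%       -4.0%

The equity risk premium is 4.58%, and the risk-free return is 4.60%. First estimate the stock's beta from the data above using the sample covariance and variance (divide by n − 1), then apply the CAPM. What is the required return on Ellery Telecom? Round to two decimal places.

11.23%

Mean R_i = (6.0 + 5.2 − 12.4 + 19.4 + 12.3 + 8.8 − 11.9 − 2.2) / 8 = 3.1500%
Mean R_m = (2.0 + 2.4 − 7.9 + 10.3 + 10.9 + 6.2 − 8.1 − 4.0) / 8 = 1.4750%
Σ(R_i − R̄_i)(R_m − R̄_m) = 578.9100  ⇒  Cov = 578.9100 / 7 = 82.7014
Σ(R_m − R̄_m)² = 399.7150  ⇒  Var(R_m) = 399.7150 / 7 = 57.1021
β = Cov / Var(R_m) = 82.7014 / 57.1021 = 1.4483
E(R) = R_f + β × MRP = 4.60% + 1.4483 × 4.58% = 11.23%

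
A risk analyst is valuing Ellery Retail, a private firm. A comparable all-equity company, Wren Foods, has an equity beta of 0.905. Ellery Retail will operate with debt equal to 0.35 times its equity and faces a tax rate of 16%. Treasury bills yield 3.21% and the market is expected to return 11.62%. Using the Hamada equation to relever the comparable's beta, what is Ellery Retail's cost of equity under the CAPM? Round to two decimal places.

β_L = β_U × [1 + (1 − t)(D/E)] = 0.905 × [1 + (1 − 0.16) × 0.35]
    = 0.905 × [1 + 0.84 × 0.35] = 0.905 × 1.2940 = 1.1711
MRP = 11.62% − 3.21% = 8.41%
E(R) = R_f + β_L × MRP = 3.21% + 1.1711 × 8.41% = 13.06%

13.06%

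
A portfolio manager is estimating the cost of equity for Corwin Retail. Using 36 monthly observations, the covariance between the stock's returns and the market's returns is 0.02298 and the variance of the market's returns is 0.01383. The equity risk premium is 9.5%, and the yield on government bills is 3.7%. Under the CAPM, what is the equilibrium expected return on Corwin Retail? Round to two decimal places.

19.49%

β = Cov(R_i, R_m) / Var(R_m) = 0.02298 / 0.01383 = 1.6616
E(R) = R_f + β × MRP = 3.7% + 1.6616 × 9.5% = 19.49%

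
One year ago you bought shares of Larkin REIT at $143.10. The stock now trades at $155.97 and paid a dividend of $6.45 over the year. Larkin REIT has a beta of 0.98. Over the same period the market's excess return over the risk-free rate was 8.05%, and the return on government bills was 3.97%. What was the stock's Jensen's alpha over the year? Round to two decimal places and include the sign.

+1.64%

Realised HPR = (P1 + D1 − P0) / P0 = (155.97 + 6.45 − 143.10) / 143.10 = 19.32 / 143.10 = 13.5010%
CAPM required = R_f + β·MRP = 3.97% + 0.98 × 8.05% = 11.8590%
α = realised − required = 13.5010% − 11.8590% = +1.64%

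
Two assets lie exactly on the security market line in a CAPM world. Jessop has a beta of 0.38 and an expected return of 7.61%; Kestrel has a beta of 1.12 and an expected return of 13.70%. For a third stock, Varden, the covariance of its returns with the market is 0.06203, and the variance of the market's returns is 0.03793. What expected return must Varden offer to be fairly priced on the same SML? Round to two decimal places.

MRP = (13.70% − 7.61%) / (1.12 − 0.38) = 8.2297%
R_f = 7.61% − 0.38 × 8.2297% = 4.4827%
β_Varden = Cov / Var(R_m) = 0.06203 / 0.03793 = 1.6354
E(R_Varden) = R_f + β × MRP = 4.4827% + 1.6354 × 8.2297% = 17.94%

17.94%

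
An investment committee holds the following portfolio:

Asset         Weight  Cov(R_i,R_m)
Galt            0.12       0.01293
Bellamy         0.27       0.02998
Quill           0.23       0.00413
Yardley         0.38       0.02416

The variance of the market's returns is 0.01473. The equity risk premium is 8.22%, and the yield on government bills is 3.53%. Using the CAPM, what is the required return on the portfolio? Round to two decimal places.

14.57%

β_Galt = 0.01293 / 0.01473 = 0.8778
β_Bellamy = 0.02998 / 0.01473 = 2.0353
β_Quill = 0.00413 / 0.01473 = 0.2804
β_Yardley = 0.02416 / 0.01473 = 1.6402
β_P = Σ w_i β_i = 0.12×0.8778 + 0.27×2.0353 + 0.23×0.2804 + 0.38×1.6402 = 1.3426
E(R_P) = R_f + β_P × MRP = 3.53% + 1.3426 × 8.22% = 14.57%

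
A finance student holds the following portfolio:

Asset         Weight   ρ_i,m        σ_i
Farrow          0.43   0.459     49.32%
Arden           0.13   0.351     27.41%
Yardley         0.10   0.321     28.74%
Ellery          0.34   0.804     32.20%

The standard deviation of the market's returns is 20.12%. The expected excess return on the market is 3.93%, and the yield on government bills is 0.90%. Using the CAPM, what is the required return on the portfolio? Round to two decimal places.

4.95%

β_Farrow = 0.459 × 49.32% / 20.12% = 1.1251
β_Arden = 0.351 × 27.41% / 20.12% = 0.4782
β_Yardley = 0.321 × 28.74% / 20.12% = 0.4585
β_Ellery = 0.804 × 32.20% / 20.12% = 1.2867
β_P = Σ w_i β_i = 0.43×1.1251 + 0.13×0.4782 + 0.10×0.4585 + 0.34×1.2867 = 1.0293
E(R_P) = R_f + β_P × MRP = 0.90% + 1.0293 × 3.93% = 4.95%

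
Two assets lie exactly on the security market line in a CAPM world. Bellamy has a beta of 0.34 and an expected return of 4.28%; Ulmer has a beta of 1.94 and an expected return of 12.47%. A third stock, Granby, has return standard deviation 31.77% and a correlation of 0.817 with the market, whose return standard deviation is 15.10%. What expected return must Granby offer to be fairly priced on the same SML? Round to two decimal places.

11.34%

MRP = (12.47% − 4.28%) / (1.94 − 0.34) = 5.1188%
R_f = 4.28% − 0.34 × 5.1188% = 2.5396%
β_Granby = ρ·σ_i/σ_m = 0.817 × 31.77 / 15.10 = 1.7189
E(R_Granby) = R_f + β × MRP = 2.5396% + 1.7189 × 5.1188% = 11.34%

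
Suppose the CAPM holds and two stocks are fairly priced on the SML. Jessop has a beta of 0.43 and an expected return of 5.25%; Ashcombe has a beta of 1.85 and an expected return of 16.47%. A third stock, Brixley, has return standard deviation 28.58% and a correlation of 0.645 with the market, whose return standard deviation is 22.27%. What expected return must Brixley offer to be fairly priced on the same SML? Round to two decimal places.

MRP = (16.47% − 5.25%) / (1.85 − 0.43) = 7.9014%
R_f = 5.25% − 0.43 × 7.9014% = 1.8524%
β_Brixley = ρ·σ_i/σ_m = 0.645 × 28.58 / 22.27 = 0.8278
E(R_Brixley) = R_f + β × MRP = 1.8524% + 0.8278 × 7.9014% = 8.39%

8.39%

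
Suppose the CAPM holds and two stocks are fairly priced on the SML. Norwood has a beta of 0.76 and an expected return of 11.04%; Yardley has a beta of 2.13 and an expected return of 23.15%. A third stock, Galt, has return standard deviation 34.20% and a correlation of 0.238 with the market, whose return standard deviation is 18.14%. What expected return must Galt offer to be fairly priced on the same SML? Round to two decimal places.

MRP = (23.15% − 11.04%) / (2.13 − 0.76) = 8.8394%
R_f = 11.04% − 0.76 × 8.8394% = 4.3221%
β_Galt = ρ·σ_i/σ_m = 0.238 × 34.20 / 18.14 = 0.4487
E(R_Galt) = R_f + β × MRP = 4.3221% + 0.4487 × 8.8394% = 8.29%

8.29%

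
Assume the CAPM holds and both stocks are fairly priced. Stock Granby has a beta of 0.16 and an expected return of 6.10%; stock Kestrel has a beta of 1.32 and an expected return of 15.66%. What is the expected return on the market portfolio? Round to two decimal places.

13.02%

Both satisfy E(R) = R_f + β·MRP, so the slope of the SML is
MRP = (15.66% − 6.10%) / (1.32 − 0.16) = 9.56% / 1.16 = 8.2414%
R_f = E(R_Granby) − β_Granby·MRP = 6.10% − 0.16 × 8.2414% = 4.7814%
E(R_m) = R_f + MRP = 4.7814% + 8.2414% = 13.02%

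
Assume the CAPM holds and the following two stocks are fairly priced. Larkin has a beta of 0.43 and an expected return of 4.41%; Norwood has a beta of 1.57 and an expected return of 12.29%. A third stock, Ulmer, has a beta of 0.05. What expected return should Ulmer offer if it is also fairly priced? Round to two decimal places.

MRP (SML slope) = (12.29% − 4.41%) / (1.57 − 0.43) = 7.88% / 1.14 = 6.9123%
R_f (intercept) = 4.41% − 0.43 × 6.9123% = 1.4377%
E(R_Ulmer) = R_f + β × MRP = 1.4377% + 0.05 × 6.9123% = 1.78%

1.78%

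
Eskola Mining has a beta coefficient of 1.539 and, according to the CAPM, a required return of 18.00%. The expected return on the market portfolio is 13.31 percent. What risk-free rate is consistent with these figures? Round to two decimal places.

4.61%

E(R) = R_f + β(E(R_m) − R_f) = R_f(1 − β) + β·E(R_m)
18.00% = R_f × (1 − 1.539) + 1.539 × 13.31%
18.00% = R_f × -0.539 + 20.48409%
R_f = (18.00% − 20.48409%) / -0.539 = 4.61%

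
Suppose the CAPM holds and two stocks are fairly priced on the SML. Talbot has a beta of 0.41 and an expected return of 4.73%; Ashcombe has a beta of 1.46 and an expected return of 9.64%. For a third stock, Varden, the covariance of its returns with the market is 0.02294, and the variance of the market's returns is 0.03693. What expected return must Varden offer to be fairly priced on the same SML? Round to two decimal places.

MRP = (9.64% − 4.73%) / (1.46 − 0.41) = 4.6762%
R_f = 4.73% − 0.41 × 4.6762% = 2.8128%
β_Varden = Cov / Var(R_m) = 0.02294 / 0.03693 = 0.6212
E(R_Varden) = R_f + β × MRP = 2.8128% + 0.6212 × 4.6762% = 5.72%

5.72%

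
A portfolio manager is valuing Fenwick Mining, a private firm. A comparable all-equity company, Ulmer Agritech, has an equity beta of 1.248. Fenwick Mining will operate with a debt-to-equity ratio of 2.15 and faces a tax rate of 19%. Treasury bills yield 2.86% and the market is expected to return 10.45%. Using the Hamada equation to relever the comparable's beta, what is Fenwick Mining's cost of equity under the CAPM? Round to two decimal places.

28.83%

β_L = β_U × [1 + (1 − t)(D/E)] = 1.248 × [1 + (1 − 0.19) × 2.15]
    = 1.248 × [1 + 0.81 × 2.15] = 1.248 × 2.7415 = 3.4214
MRP = 10.45% − 2.86% = 7.59%
E(R) = R_f + β_L × MRP = 2.86% + 3.4214 × 7.59% = 28.83%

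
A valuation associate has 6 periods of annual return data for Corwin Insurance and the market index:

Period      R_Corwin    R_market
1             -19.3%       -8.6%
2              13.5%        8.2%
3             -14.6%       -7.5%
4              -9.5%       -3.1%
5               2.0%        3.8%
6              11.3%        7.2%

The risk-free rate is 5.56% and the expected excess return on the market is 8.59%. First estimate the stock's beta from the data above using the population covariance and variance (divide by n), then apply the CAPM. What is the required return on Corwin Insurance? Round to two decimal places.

Mean R_i = (-19.3 + 13.5 − 14.6 − 9.5 + 2.0 + 11.3) / 6 = -2.7667%
Mean R_m = (-8.6 + 8.2 − 7.5 − 3.1 + 3.8 + 7.2) / 6 = 0.0000%
Σ(R_i − R̄_i)(R_m − R̄_m) = 504.5900  ⇒  Cov = 504.5900 / 6 = 84.0983
Σ(R_m − R̄_m)² = 273.3400  ⇒  Var(R_m) = 273.3400 / 6 = 45.5567
β = Cov / Var(R_m) = 84.0983 / 45.5567 = 1.8460
E(R) = R_f + β × MRP = 5.56% + 1.8460 × 8.59% = 21.42%

21.42%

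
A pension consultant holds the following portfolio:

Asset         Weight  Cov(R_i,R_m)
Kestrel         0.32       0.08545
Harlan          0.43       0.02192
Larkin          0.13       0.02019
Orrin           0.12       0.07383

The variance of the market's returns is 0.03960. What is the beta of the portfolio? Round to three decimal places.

β_Kestrel = 0.08545 / 0.03960 = 2.1578
β_Harlan = 0.02192 / 0.03960 = 0.5535
β_Larkin = 0.02019 / 0.03960 = 0.5098
β_Orrin = 0.07383 / 0.03960 = 1.8644
β_P = Σ w_i β_i = 0.32×2.1578 + 0.43×0.5535 + 0.13×0.5098 + 0.12×1.8644 = 1.2185

1.219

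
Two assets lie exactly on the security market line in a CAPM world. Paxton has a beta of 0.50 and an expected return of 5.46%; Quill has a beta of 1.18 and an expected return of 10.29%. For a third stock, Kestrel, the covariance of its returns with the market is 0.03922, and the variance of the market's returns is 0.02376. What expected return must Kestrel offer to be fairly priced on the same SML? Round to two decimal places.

MRP = (10.29% − 5.46%) / (1.18 − 0.50) = 7.1029%
R_f = 5.46% − 0.50 × 7.1029% = 1.9086%
β_Kestrel = Cov / Var(R_m) = 0.03922 / 0.02376 = 1.6507
E(R_Kestrel) = R_f + β × MRP = 1.9086% + 1.6507 × 7.1029% = 13.63%

13.63%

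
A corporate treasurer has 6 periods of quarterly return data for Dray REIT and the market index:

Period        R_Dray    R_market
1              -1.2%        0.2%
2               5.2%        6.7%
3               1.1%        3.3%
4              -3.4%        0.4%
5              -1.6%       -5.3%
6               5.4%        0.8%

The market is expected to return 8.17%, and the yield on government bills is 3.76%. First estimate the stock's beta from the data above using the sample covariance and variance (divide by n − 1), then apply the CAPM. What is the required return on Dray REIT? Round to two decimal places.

6.24%

Mean R_i = (-1.2 + 5.2 + 1.1 − 3.4 − 1.6 + 5.4) / 6 = 0.9167%
Mean R_m = (0.2 + 6.7 + 3.3 + 0.4 − 5.3 + 0.8) / 6 = 1.0167%
Σ(R_i − R̄_i)(R_m − R̄_m) = 44.0783  ⇒  Cov = 44.0783 / 5 = 8.8157
Σ(R_m − R̄_m)² = 78.5083  ⇒  Var(R_m) = 78.5083 / 5 = 15.7017
β = Cov / Var(R_m) = 8.8157 / 15.7017 = 0.5614
MRP = 8.17% − 3.76% = 4.41%
E(R) = R_f + β × MRP = 3.76% + 0.5614 × 4.41% = 6.24%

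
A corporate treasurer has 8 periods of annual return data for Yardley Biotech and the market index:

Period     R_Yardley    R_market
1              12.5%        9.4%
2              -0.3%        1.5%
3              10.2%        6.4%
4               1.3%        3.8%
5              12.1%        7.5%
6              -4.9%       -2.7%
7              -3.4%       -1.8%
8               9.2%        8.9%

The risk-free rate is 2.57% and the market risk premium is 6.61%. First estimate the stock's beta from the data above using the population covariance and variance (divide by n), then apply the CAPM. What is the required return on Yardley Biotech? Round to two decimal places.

Mean R_i = (12.5 − 0.3 + 10.2 + 1.3 + 12.1 − 4.9 − 3.4 + 9.2) / 8 = 4.5875%
Mean R_m = (9.4 + 1.5 + 6.4 + 3.8 + 7.5 − 2.7 − 1.8 + 8.9) / 8 = 4.1250%
Σ(R_i − R̄_i)(R_m − R̄_m) = 227.8625  ⇒  Cov = 227.8625 / 8 = 28.4828
Σ(R_m − R̄_m)² = 155.8750  ⇒  Var(R_m) = 155.8750 / 8 = 19.4844
β = Cov / Var(R_m) = 28.4828 / 19.4844 = 1.4618
E(R) = R_f + β × MRP = 2.57% + 1.4618 × 6.61% = 12.23%

12.23%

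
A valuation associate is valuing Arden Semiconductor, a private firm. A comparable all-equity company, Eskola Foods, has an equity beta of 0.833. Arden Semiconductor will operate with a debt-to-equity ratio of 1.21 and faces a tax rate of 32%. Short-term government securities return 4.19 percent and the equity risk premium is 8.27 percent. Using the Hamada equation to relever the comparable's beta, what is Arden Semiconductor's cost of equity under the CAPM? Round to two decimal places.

β_L = β_U × [1 + (1 − t)(D/E)] = 0.833 × [1 + (1 − 0.32) × 1.21]
    = 0.833 × [1 + 0.68 × 1.21] = 0.833 × 1.8228 = 1.5184
E(R) = R_f + β_L × MRP = 4.19% + 1.5184 × 8.27% = 16.75%

16.75%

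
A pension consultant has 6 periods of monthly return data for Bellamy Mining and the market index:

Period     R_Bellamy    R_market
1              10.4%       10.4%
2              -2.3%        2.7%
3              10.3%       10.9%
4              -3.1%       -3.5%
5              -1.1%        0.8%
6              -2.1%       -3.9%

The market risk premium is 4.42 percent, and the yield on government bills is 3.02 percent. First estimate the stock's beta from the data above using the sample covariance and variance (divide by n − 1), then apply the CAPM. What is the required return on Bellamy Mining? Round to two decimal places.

Mean R_i = (10.4 − 2.3 + 10.3 − 3.1 − 1.1 − 2.1) / 6 = 2.0167%
Mean R_m = (10.4 + 2.7 + 10.9 − 3.5 + 0.8 − 3.9) / 6 = 2.9000%
Σ(R_i − R̄_i)(R_m − R̄_m) = 197.2900  ⇒  Cov = 197.2900 / 5 = 39.4580
Σ(R_m − R̄_m)² = 211.9000  ⇒  Var(R_m) = 211.9000 / 5 = 42.3800
β = Cov / Var(R_m) = 39.4580 / 42.3800 = 0.9311
E(R) = R_f + β × MRP = 3.02% + 0.9311 × 4.42% = 7.14%

7.14%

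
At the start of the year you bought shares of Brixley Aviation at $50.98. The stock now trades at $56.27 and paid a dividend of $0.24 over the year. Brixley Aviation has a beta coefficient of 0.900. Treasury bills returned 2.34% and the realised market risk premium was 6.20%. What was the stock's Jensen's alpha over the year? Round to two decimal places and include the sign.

+2.93%

Realised HPR = (P1 + D1 − P0) / P0 = (56.27 + 0.24 − 50.98) / 50.98 = 5.53 / 50.98 = 10.8474%
CAPM required = R_f + β·MRP = 2.34% + 0.900 × 6.20% = 7.92000%
α = realised − required = 10.8474% − 7.92000% = +2.93%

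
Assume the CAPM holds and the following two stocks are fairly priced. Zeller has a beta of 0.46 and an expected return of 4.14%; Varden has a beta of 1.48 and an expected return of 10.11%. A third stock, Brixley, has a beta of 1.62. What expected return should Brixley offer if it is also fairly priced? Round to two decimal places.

10.93%

MRP (SML slope) = (10.11% − 4.14%) / (1.48 − 0.46) = 5.97% / 1.02 = 5.8529%
R_f (intercept) = 4.14% − 0.46 × 5.8529% = 1.4477%
E(R_Brixley) = R_f + β × MRP = 1.4477% + 1.62 × 5.8529% = 10.93%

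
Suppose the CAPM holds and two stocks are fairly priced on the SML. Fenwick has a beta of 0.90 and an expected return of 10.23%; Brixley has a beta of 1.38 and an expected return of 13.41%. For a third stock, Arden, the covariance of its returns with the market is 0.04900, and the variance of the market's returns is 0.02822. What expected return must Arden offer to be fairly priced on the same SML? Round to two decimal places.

MRP = (13.41% − 10.23%) / (1.38 − 0.90) = 6.6250%
R_f = 10.23% − 0.90 × 6.6250% = 4.2675%
β_Arden = Cov / Var(R_m) = 0.04900 / 0.02822 = 1.7364
E(R_Arden) = R_f + β × MRP = 4.2675% + 1.7364 × 6.6250% = 15.77%

15.77%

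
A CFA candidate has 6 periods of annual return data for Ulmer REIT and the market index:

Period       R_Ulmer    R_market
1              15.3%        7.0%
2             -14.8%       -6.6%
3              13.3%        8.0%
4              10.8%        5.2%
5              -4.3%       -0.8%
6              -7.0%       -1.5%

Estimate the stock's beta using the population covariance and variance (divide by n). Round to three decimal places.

Mean R_i = (15.3 − 14.8 + 13.3 + 10.8 − 4.3 − 7.0) / 6 = 2.2167%
Mean R_m = (7.0 − 6.6 + 8.0 + 5.2 − 0.8 − 1.5) / 6 = 1.8833%
Σ(R_i − R̄_i)(R_m − R̄_m) = 356.2317  ⇒  Cov = 356.2317 / 6 = 59.3720
Σ(R_m − R̄_m)² = 165.2083  ⇒  Var(R_m) = 165.2083 / 6 = 27.5347
β = Cov / Var(R_m) = 59.3720 / 27.5347 = 2.1563

2.156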